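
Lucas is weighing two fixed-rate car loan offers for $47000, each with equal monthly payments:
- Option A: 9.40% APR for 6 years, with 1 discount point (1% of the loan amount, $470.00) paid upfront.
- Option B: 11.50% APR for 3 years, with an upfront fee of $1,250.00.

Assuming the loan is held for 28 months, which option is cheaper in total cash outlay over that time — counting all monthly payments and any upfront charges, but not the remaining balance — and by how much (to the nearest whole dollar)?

Option A by $20,193

Option A: at 9.40% the monthly rate is 0.0078333, so the payment is 47,000 × 0.0078333 / (1 − 1.0078333^−72) = $856.56.
Option B: monthly rate = 11.5%/12 = 0.0095833; payment = 47,000 × 0.0095833 / (1 − (1+0.0095833)^−36) = $1,549.87.
Over 28 months: Option A costs 28 × $856.56 + $470.00 = $24,453.68; Option B costs 28 × $1,549.87 + $1,250.00 = $44,646.36.
Option A is cheaper by $44,646.36 − $24,453.68 = $20,192.68.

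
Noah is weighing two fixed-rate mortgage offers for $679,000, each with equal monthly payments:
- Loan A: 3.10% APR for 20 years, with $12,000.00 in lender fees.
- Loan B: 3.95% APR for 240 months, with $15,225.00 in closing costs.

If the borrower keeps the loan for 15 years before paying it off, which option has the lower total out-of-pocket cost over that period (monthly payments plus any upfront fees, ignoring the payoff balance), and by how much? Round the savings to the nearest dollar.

Loan A by $56,674

Loan A: monthly rate = 3.1%/12 = 0.0025833; payment = 679,000 × 0.0025833 / (1 − (1+0.0025833)^−240) = $3,799.80.
Loan B: monthly rate = 3.95%/12 = 0.0032917; payment = 679,000 × 0.0032917 / (1 − (1+0.0032917)^−240) = $4,096.74.
Over 180 months: Loan A costs 180 × $3,799.80 + $12,000.00 = $695,964.00; Loan B costs 180 × $4,096.74 + $15,225.00 = $752,638.20.
Loan A is cheaper by $752,638.20 − $695,964.00 = $56,674.20.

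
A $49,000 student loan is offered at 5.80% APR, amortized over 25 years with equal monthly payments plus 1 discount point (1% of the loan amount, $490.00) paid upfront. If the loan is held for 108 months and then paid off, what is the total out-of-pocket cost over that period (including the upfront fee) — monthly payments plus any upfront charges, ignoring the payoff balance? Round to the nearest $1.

Monthly rate = 5.8%/12 = 0.0048333; payment = 49,000 × 0.0048333 / (1 − (1+0.0048333)^−300) = $309.74.
Total outlay = 108 × $309.74 + $490.00 = $33,941.92.

$33,942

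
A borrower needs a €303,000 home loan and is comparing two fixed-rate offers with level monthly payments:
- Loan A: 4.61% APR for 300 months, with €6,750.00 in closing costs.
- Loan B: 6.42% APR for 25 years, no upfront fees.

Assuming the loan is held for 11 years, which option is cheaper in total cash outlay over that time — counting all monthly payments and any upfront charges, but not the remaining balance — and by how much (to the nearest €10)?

Loan A: at 4.61% the monthly rate is 0.0038417, so the payment is 303,000 × 0.0038417 / (1 − 1.0038417^−300) = €1,703.15.
Loan B: at 6.42% the monthly rate is 0.0053500, so the payment is 303,000 × 0.0053500 / (1 − 1.0053500^−300) = €2,030.76.
Over 132 months: Loan A costs 132 × €1,703.15 + €6,750.00 = €231,565.80; Loan B costs 132 × €2,030.76 = €268,060.32.
Loan A is cheaper by €268,060.32 − €231,565.80 = €36,494.52.

Loan A by €36,490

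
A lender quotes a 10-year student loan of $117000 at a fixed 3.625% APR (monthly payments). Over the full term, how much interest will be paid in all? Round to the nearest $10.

At 3.625% the monthly rate is 0.0030208, so the payment is 117,000 × 0.0030208 / (1 − 1.0030208^−120) = $1,163.83.
Total paid = 120 × $1,163.83 = $139,659.60; interest = $139,659.60 − $117,000 = $22,659.60.

$22,660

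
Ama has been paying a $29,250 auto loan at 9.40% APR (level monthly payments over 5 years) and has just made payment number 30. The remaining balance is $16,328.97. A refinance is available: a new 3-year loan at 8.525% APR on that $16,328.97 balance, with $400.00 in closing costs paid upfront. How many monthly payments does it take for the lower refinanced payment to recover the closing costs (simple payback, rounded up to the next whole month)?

Current payment = 29,250 × 9.4%/12 / (1 − (1+0.0078333)^−60) = $612.88.
Refinanced payment = 16,328.97 × 0.0071042 / (1 − (1+0.0071042)^−36) = $515.65.
Monthly savings = $612.88 − $515.65 = $97.23.
Break-even = $400.00 / $97.23 = 4.11 → 5 months.

5 months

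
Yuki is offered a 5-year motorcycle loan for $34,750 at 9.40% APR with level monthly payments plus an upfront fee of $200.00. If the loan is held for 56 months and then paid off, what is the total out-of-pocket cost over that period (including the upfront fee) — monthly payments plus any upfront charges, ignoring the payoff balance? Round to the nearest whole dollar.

$40,975

At 9.40% the monthly rate is 0.0078333, so the payment is 34,750 × 0.0078333 / (1 − 1.0078333^−60) = $728.12.
Total outlay = 56 × $728.12 + $200.00 = $40,974.72.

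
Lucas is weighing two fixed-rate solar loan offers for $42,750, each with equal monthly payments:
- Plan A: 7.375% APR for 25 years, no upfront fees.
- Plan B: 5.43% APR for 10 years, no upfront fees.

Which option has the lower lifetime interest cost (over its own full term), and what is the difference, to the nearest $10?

Plan B by $38,240

Plan A: at 7.375% the monthly rate is 0.0061458, so the payment is 42,750 × 0.0061458 / (1 − 1.0061458^−300) = $312.45.
Total interest on Plan A = 300 × $312.45 − $42,750 = $50,985.00.
Plan B: monthly rate = 5.43%/12 = 0.0045250; payment = 42,750 × 0.0045250 / (1 − (1+0.0045250)^−120) = $462.47.
Total interest on Plan B = 120 × $462.47 − $42,750 = $12,746.40.
Plan B is lower by $38,238.60.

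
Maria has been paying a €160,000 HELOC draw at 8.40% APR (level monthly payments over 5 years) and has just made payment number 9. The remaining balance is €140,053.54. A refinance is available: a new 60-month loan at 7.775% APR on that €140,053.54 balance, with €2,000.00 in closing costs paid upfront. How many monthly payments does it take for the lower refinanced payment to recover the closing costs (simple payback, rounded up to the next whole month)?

5 months

Current payment = 160,000 × 8.4%/12 / (1 − (1+0.0070000)^−60) = €3,274.94.
Refinanced payment = 140,053.54 × 0.0064792 / (1 − (1+0.0064792)^−60) = €2,824.72.
Monthly savings = €3,274.94 − €2,824.72 = €450.22.
Break-even = €2,000.00 / €450.22 = 4.44 → 5 months.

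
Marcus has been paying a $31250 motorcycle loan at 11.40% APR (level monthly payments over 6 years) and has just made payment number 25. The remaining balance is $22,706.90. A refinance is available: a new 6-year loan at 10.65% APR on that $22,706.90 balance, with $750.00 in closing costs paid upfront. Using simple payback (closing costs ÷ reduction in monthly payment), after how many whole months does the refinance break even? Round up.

5 months

Current payment = 31,250 × 11.4%/12 / (1 − (1+0.0095000)^−72) = $601.24.
Refinanced payment = 22,706.90 × 0.0088750 / (1 − (1+0.0088750)^−72) = $428.15.
Monthly savings = $601.24 − $428.15 = $173.09.
Break-even = $750.00 / $173.09 = 4.33 → 5 months.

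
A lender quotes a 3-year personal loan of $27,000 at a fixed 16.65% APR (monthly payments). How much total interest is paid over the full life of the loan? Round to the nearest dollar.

$7,485

Monthly rate = 16.65%/12 = 0.0138750; payment = 27,000 × 0.0138750 / (1 − (1+0.0138750)^−36) = $957.93.
Total paid = 36 × $957.93 = $34,485.48; interest = $34,485.48 − $27,000 = $7,485.48.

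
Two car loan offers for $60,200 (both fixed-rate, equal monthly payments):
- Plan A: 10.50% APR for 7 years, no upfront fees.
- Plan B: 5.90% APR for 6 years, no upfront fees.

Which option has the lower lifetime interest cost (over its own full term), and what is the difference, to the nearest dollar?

Plan A: at 10.50% the monthly rate is 0.0087500, so the payment is 60,200 × 0.0087500 / (1 − 1.0087500^−84) = $1,015.01.
Total interest on Plan A = 84 × $1,015.01 − $60,200 = $25,060.84.
Plan B: monthly rate = 5.9%/12 = 0.0049167; payment = 60,200 × 0.0049167 / (1 − (1+0.0049167)^−72) = $994.85.
Total interest on Plan B = 72 × $994.85 − $60,200 = $11,429.20.
Plan B is lower by $13,631.64.

Plan B by $13,632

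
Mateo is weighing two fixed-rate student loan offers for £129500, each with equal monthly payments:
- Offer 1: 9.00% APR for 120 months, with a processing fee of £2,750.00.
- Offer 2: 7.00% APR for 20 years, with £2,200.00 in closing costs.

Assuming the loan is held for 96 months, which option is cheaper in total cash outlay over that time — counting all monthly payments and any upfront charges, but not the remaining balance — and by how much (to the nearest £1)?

Offer 1: at 9.00% the monthly rate is 0.0075000, so the payment is 129,500 × 0.0075000 / (1 − 1.0075000^−120) = £1,640.45.
Offer 2: monthly rate = 7%/12 = 0.0058333; payment = 129,500 × 0.0058333 / (1 − (1+0.0058333)^−240) = £1,004.01.
Over 96 months: Offer 1 costs 96 × £1,640.45 + £2,750.00 = £160,233.20; Offer 2 costs 96 × £1,004.01 + £2,200.00 = £98,584.96.
Offer 2 is cheaper by £160,233.20 − £98,584.96 = £61,648.24.

Offer 2 by £61,648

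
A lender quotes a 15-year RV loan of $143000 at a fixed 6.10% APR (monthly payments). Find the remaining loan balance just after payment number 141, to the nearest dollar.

$42,866

With monthly rate i = 6.1%/12 = 0.0050833, the balance after k of n payments is P · [(1+i)^n − (1+i)^k] / [(1+i)^n − 1].
(1+0.0050833)^180 = 2.49099499 and (1+0.0050833)^141 = 2.04405261, so the balance is 143,000 × (2.49099499 − 2.04405261) / (2.49099499 − 1) = $42,865.85.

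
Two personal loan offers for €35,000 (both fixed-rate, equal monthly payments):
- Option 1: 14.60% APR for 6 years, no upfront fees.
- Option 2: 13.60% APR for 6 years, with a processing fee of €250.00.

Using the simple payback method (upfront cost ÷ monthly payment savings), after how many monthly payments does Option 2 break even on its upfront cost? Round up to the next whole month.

14 months

Option 1: at 14.60% the monthly rate is 0.0121667, so the payment is 35,000 × 0.0121667 / (1 − 1.0121667^−72) = €732.49.
Option 2: at 13.60% the monthly rate is 0.0113333, so the payment is 35,000 × 0.0113333 / (1 − 1.0113333^−72) = €713.73.
Monthly savings = €732.49 − €713.73 = €18.76.
Break-even = €250.00 / €18.76 = 13.33 → 14 months.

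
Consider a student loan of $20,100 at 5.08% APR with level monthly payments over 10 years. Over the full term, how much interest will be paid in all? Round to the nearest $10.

$5,580

Monthly rate = 5.08%/12 = 0.0042333; payment = 20,100 × 0.0042333 / (1 − (1+0.0042333)^−120) = $213.98.
Total paid = 120 × $213.98 = $25,677.60; interest = $25,677.60 − $20,100 = $5,577.60.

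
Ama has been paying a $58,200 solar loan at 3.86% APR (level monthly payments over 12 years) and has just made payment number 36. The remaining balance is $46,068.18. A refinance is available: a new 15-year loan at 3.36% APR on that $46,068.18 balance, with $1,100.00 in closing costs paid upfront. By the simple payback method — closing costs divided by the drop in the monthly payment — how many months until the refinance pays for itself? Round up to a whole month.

7 months

Current payment = 58,200 × 3.86%/12 / (1 − (1+0.0032167)^−144) = $505.61.
Refinanced payment = 46,068.18 × 0.0028000 / (1 − (1+0.0028000)^−180) = $326.18.
Monthly savings = $505.61 − $326.18 = $179.43.
Break-even = $1,100.00 / $179.43 = 6.13 → 7 months.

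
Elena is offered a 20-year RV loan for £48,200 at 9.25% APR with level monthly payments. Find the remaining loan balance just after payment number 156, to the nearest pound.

With monthly rate i = 9.25%/12 = 0.0077083, the balance after k of n payments is P · [(1+i)^n − (1+i)^k] / [(1+i)^n − 1].
(1+0.0077083)^240 = 6.31486402 and (1+0.0077083)^156 = 3.31311570, so the balance is 48,200 × (6.31486402 − 3.31311570) / (6.31486402 − 1) = £27,222.57.

£27,223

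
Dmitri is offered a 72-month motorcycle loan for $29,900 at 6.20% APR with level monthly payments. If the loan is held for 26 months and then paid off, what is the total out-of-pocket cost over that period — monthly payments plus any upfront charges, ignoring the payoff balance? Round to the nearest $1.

$12,957

At 6.20% the monthly rate is 0.0051667, so the payment is 29,900 × 0.0051667 / (1 − 1.0051667^−72) = $498.36.
Total outlay = 26 × $498.36 = $12,957.36.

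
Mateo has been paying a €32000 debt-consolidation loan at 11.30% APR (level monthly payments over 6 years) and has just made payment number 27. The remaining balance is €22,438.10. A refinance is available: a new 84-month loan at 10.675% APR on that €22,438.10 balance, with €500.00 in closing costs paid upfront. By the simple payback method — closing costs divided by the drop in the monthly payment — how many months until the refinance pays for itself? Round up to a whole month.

3 months

Current payment = 32,000 × 11.3%/12 / (1 − (1+0.0094167)^−72) = €614.02.
Refinanced payment = 22,438.10 × 0.0088958 / (1 − (1+0.0088958)^−84) = €380.37.
Monthly savings = €614.02 − €380.37 = €233.65.
Break-even = €500.00 / €233.65 = 2.14 → 3 months.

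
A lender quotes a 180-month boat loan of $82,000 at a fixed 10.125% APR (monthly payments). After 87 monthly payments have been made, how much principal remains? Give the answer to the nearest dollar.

$57,032

With monthly rate i = 10.125%/12 = 0.0084375, the balance after k of n payments is P · [(1+i)^n − (1+i)^k] / [(1+i)^n − 1].
(1+0.0084375)^180 = 4.53751084 and (1+0.0084375)^87 = 2.07712138, so the balance is 82,000 × (4.53751084 − 2.07712138) / (4.53751084 − 1) = $57,032.17.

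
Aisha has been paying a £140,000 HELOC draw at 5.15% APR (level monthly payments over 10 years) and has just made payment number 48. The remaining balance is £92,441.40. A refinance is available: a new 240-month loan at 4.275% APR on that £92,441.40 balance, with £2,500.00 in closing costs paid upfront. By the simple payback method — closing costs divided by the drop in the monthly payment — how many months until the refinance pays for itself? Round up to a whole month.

3 months

Current payment = 140,000 × 5.15%/12 / (1 − (1+0.0042917)^−120) = £1,495.20.
Refinanced payment = 92,441.40 × 0.0035625 / (1 − (1+0.0035625)^−240) = £573.66.
Monthly savings = £1,495.20 − £573.66 = £921.54.
Break-even = £2,500.00 / £921.54 = 2.71 → 3 months.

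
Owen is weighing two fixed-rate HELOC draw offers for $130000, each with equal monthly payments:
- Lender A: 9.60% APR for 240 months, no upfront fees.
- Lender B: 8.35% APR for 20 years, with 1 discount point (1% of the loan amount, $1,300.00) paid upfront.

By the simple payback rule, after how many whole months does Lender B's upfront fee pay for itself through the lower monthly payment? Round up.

Lender A: at 9.60% the monthly rate is 0.0080000, so the payment is 130,000 × 0.0080000 / (1 − 1.0080000^−240) = $1,220.27.
Lender B: at 8.35% the monthly rate is 0.0069583, so the payment is 130,000 × 0.0069583 / (1 − 1.0069583^−240) = $1,115.86.
Monthly savings = $1,220.27 − $1,115.86 = $104.41.
Break-even = $1,300.00 / $104.41 = 12.45 → 13 months.

13 months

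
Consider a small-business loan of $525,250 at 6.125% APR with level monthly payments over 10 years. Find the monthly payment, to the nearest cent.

At 6.125% the monthly rate is 0.0051042, so the payment is 525,250 × 0.0051042 / (1 − 1.0051042^−120) = $5,864.38.

$5,864.38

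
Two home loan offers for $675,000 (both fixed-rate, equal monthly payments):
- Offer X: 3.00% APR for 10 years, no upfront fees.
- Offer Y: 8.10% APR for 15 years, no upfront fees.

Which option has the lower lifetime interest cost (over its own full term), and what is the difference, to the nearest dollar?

Offer X by $386,000

Offer X: monthly rate = 3%/12 = 0.0025000; payment = 675,000 × 0.0025000 / (1 − (1+0.0025000)^−120) = $6,517.85.
Total interest on Offer X = 120 × $6,517.85 − $675,000 = $107,142.00.
Offer Y: monthly rate = 8.1%/12 = 0.0067500; payment = 675,000 × 0.0067500 / (1 − (1+0.0067500)^−180) = $6,489.68.
Total interest on Offer Y = 180 × $6,489.68 − $675,000 = $493,142.40.
Offer X is lower by $386,000.40.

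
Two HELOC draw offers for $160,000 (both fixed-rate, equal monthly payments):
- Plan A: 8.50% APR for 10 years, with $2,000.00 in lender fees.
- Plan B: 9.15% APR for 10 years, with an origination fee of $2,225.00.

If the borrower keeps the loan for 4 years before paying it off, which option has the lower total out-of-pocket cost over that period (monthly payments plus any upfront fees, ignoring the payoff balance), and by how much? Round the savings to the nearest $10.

Plan A by $2,920

Plan A: monthly rate = 8.5%/12 = 0.0070833; payment = 160,000 × 0.0070833 / (1 − (1+0.0070833)^−120) = $1,983.77.
Plan B: monthly rate = 9.15%/12 = 0.0076250; payment = 160,000 × 0.0076250 / (1 − (1+0.0076250)^−120) = $2,039.82.
Over 48 months: Plan A costs 48 × $1,983.77 + $2,000.00 = $97,220.96; Plan B costs 48 × $2,039.82 + $2,225.00 = $100,136.36.
Plan A is cheaper by $100,136.36 − $97,220.96 = $2,915.40.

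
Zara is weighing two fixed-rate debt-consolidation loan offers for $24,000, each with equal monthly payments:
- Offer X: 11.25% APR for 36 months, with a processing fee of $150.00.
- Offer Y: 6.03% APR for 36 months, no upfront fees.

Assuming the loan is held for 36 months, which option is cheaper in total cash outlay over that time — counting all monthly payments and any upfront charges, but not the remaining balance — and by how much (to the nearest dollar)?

Offer X: monthly rate = 11.25%/12 = 0.0093750; payment = 24,000 × 0.0093750 / (1 − (1+0.0093750)^−36) = $788.57.
Offer Y: monthly rate = 6.03%/12 = 0.0050250; payment = 24,000 × 0.0050250 / (1 − (1+0.0050250)^−36) = $730.45.
Over 36 months: Offer X costs 36 × $788.57 + $150.00 = $28,538.52; Offer Y costs 36 × $730.45 = $26,296.20.
Offer Y is cheaper by $28,538.52 − $26,296.20 = $2,242.32.

Offer Y by $2,242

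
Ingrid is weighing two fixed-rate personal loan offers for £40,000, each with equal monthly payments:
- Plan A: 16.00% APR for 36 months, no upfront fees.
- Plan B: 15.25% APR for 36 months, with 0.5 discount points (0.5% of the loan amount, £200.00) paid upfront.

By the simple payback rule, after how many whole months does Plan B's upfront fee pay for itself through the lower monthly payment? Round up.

Plan A: at 16.00% the monthly rate is 0.0133333, so the payment is 40,000 × 0.0133333 / (1 − 1.0133333^−36) = £1,406.28.
Plan B: monthly rate = 15.25%/12 = 0.0127083; payment = 40,000 × 0.0127083 / (1 − (1+0.0127083)^−36) = £1,391.52.
Monthly savings = £1,406.28 − £1,391.52 = £14.76.
Break-even = £200.00 / £14.76 = 13.55 → 14 months.

14 months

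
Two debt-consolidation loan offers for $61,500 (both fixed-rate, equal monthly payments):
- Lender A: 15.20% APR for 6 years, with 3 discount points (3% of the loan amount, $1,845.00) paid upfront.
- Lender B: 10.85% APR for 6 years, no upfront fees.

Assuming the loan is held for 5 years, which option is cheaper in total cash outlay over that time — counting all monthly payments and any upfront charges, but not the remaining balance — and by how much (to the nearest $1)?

Lender B by $10,319

Lender A: monthly rate = 15.2%/12 = 0.0126667; payment = 61,500 × 0.0126667 / (1 − (1+0.0126667)^−72) = $1,307.11.
Lender B: at 10.85% the monthly rate is 0.0090417, so the payment is 61,500 × 0.0090417 / (1 − 1.0090417^−72) = $1,165.88.
Over 60 months: Lender A costs 60 × $1,307.11 + $1,845.00 = $80,271.60; Lender B costs 60 × $1,165.88 = $69,952.80.
Lender B is cheaper by $80,271.60 − $69,952.80 = $10,318.80.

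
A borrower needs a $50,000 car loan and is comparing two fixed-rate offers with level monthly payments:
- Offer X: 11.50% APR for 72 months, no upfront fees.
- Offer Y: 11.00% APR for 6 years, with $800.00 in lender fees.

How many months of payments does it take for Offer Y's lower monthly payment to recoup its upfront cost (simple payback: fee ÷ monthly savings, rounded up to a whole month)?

Offer X: monthly rate = 11.5%/12 = 0.0095833; payment = 50,000 × 0.0095833 / (1 − (1+0.0095833)^−72) = $964.56.
Offer Y: at 11.00% the monthly rate is 0.0091667, so the payment is 50,000 × 0.0091667 / (1 − 1.0091667^−72) = $951.70.
Monthly savings = $964.56 − $951.70 = $12.86.
Break-even = $800.00 / $12.86 = 62.21 → 63 months.

63 months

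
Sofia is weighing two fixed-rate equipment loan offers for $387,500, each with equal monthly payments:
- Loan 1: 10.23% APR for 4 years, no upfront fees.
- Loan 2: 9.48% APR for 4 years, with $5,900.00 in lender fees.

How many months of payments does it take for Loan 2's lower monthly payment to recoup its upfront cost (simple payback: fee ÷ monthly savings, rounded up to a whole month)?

43 months

Loan 1: at 10.23% the monthly rate is 0.0085250, so the payment is 387,500 × 0.0085250 / (1 − 1.0085250^−48) = $9,870.86.
Loan 2: at 9.48% the monthly rate is 0.0079000, so the payment is 387,500 × 0.0079000 / (1 − 1.0079000^−48) = $9,731.51.
Monthly savings = $9,870.86 − $9,731.51 = $139.35.
Break-even = $5,900.00 / $139.35 = 42.34 → 43 months.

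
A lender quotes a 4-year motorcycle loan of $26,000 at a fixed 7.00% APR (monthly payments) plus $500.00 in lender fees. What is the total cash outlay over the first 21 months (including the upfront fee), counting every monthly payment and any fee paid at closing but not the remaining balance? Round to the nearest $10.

$13,570

Monthly rate = 7%/12 = 0.0058333; payment = 26,000 × 0.0058333 / (1 − (1+0.0058333)^−48) = $622.60.
Total outlay = 21 × $622.60 + $500.00 = $13,574.60.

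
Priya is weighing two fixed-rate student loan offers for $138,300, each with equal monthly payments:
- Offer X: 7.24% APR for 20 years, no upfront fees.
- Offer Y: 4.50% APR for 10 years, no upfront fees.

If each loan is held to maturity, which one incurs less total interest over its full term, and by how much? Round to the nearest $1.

Offer Y by $90,142

Offer X: monthly rate = 7.24%/12 = 0.0060333; payment = 138,300 × 0.0060333 / (1 − (1+0.0060333)^−240) = $1,092.25.
Total interest on Offer X = 240 × $1,092.25 − $138,300 = $123,840.00.
Offer Y: at 4.50% the monthly rate is 0.0037500, so the payment is 138,300 × 0.0037500 / (1 − 1.0037500^−120) = $1,433.32.
Total interest on Offer Y = 120 × $1,433.32 − $138,300 = $33,698.40.
Offer Y is lower by $90,141.60.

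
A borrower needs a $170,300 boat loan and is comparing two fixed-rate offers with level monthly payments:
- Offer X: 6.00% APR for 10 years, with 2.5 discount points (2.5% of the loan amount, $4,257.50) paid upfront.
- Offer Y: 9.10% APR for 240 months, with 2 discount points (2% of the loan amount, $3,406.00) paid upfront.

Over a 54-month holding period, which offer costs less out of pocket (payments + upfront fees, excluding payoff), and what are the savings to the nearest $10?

Offer X: at 6.00% the monthly rate is 0.0050000, so the payment is 170,300 × 0.0050000 / (1 − 1.0050000^−120) = $1,890.68.
Offer Y: at 9.10% the monthly rate is 0.0075833, so the payment is 170,300 × 0.0075833 / (1 − 1.0075833^−240) = $1,543.20.
Over 54 months: Offer X costs 54 × $1,890.68 + $4,257.50 = $106,354.22; Offer Y costs 54 × $1,543.20 + $3,406.00 = $86,738.80.
Offer Y is cheaper by $106,354.22 − $86,738.80 = $19,615.42.

Offer Y by $19,620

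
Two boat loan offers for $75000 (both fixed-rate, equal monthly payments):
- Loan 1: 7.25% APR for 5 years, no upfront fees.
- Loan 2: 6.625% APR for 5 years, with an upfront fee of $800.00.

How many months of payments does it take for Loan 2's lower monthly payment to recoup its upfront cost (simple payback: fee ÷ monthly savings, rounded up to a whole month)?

37 months

Loan 1: monthly rate = 7.25%/12 = 0.0060417; payment = 75,000 × 0.0060417 / (1 − (1+0.0060417)^−60) = $1,493.95.
Loan 2: at 6.625% the monthly rate is 0.0055208, so the payment is 75,000 × 0.0055208 / (1 − 1.0055208^−60) = $1,471.86.
Monthly savings = $1,493.95 − $1,471.86 = $22.09.
Break-even = $800.00 / $22.09 = 36.22 → 37 months.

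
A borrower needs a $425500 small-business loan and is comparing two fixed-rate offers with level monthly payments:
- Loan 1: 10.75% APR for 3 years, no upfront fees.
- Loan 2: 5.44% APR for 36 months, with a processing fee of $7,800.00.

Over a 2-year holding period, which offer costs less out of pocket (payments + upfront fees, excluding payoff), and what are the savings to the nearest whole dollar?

Loan 1: at 10.75% the monthly rate is 0.0089583, so the payment is 425,500 × 0.0089583 / (1 − 1.0089583^−36) = $13,880.00.
Loan 2: monthly rate = 5.44%/12 = 0.0045333; payment = 425,500 × 0.0045333 / (1 − (1+0.0045333)^−36) = $12,836.84.
Over 24 months: Loan 1 costs 24 × $13,880.00 = $333,120.00; Loan 2 costs 24 × $12,836.84 + $7,800.00 = $315,884.16.
Loan 2 is cheaper by $333,120.00 − $315,884.16 = $17,235.84.

Loan 2 by $17,236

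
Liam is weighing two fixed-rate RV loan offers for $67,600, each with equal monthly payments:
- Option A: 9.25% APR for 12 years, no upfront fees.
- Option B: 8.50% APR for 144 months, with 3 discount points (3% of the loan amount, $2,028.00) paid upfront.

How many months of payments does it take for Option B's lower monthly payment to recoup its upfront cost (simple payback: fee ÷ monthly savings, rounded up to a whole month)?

72 months

Option A: at 9.25% the monthly rate is 0.0077083, so the payment is 67,600 × 0.0077083 / (1 − 1.0077083^−144) = $778.86.
Option B: at 8.50% the monthly rate is 0.0070833, so the payment is 67,600 × 0.0070833 / (1 − 1.0070833^−144) = $750.40.
Monthly savings = $778.86 − $750.40 = $28.46.
Break-even = $2,028.00 / $28.46 = 71.26 → 72 months.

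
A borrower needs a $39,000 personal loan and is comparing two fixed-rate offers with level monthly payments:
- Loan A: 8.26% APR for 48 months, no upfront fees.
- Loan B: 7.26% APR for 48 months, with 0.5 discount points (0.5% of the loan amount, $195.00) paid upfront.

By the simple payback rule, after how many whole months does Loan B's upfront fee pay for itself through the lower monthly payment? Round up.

11 months

Loan A: monthly rate = 8.26%/12 = 0.0068833; payment = 39,000 × 0.0068833 / (1 − (1+0.0068833)^−48) = $956.87.
Loan B: monthly rate = 7.26%/12 = 0.0060500; payment = 39,000 × 0.0060500 / (1 − (1+0.0060500)^−48) = $938.62.
Monthly savings = $956.87 − $938.62 = $18.25.
Break-even = $195.00 / $18.25 = 10.68 → 11 months.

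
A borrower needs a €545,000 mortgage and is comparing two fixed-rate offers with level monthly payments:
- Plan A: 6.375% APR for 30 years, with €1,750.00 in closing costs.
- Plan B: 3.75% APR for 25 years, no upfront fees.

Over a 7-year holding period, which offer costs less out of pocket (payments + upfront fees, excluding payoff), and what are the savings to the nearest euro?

Plan A: at 6.375% the monthly rate is 0.0053125, so the payment is 545,000 × 0.0053125 / (1 − 1.0053125^−360) = €3,400.09.
Plan B: monthly rate = 3.75%/12 = 0.0031250; payment = 545,000 × 0.0031250 / (1 − (1+0.0031250)^−300) = €2,802.02.
Over 84 months: Plan A costs 84 × €3,400.09 + €1,750.00 = €287,357.56; Plan B costs 84 × €2,802.02 = €235,369.68.
Plan B is cheaper by €287,357.56 − €235,369.68 = €51,987.88.

Plan B by €51,988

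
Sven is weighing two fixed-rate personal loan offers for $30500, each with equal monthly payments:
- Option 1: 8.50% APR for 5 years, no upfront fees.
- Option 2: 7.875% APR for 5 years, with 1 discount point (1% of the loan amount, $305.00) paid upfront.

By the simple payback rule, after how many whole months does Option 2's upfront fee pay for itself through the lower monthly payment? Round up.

Option 1: monthly rate = 8.5%/12 = 0.0070833; payment = 30,500 × 0.0070833 / (1 − (1+0.0070833)^−60) = $625.75.
Option 2: monthly rate = 7.875%/12 = 0.0065625; payment = 30,500 × 0.0065625 / (1 − (1+0.0065625)^−60) = $616.61.
Monthly savings = $625.75 − $616.61 = $9.14.
Break-even = $305.00 / $9.14 = 33.37 → 34 months.

34 months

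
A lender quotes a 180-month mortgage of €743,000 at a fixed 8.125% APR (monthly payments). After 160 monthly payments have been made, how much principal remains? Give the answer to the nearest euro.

€133,398

With monthly rate i = 8.125%/12 = 0.0067708, the balance after k of n payments is P · [(1+i)^n − (1+i)^k] / [(1+i)^n − 1].
(1+0.0067708)^180 = 3.36908958 and (1+0.0067708)^160 = 2.94374409, so the balance is 743,000 × (3.36908958 − 2.94374409) / (3.36908958 − 1) = €133,397.95.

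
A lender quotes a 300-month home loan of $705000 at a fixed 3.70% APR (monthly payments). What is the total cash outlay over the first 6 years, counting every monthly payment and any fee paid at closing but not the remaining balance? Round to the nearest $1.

At 3.70% the monthly rate is 0.0030833, so the payment is 705,000 × 0.0030833 / (1 − 1.0030833^−300) = $3,605.47.
Total outlay = 72 × $3,605.47 = $259,593.84.

$259,594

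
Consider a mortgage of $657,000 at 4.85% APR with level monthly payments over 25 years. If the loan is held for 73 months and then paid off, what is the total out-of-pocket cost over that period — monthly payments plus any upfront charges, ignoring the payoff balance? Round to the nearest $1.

$276,200

Monthly rate = 4.85%/12 = 0.0040417; payment = 657,000 × 0.0040417 / (1 − (1+0.0040417)^−300) = $3,783.56.
Total outlay = 73 × $3,783.56 = $276,199.88.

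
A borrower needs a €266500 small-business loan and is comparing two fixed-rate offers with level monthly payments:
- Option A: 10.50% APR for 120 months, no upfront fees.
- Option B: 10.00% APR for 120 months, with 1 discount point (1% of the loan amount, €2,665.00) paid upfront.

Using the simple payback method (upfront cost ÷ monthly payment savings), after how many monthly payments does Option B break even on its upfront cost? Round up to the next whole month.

Option A: monthly rate = 10.5%/12 = 0.0087500; payment = 266,500 × 0.0087500 / (1 − (1+0.0087500)^−120) = €3,596.02.
Option B: at 10.00% the monthly rate is 0.0083333, so the payment is 266,500 × 0.0083333 / (1 − 1.0083333^−120) = €3,521.82.
Monthly savings = €3,596.02 − €3,521.82 = €74.20.
Break-even = €2,665.00 / €74.20 = 35.92 → 36 months.

36 months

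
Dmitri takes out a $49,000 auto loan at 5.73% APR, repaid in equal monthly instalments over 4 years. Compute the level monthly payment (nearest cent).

Monthly rate = 5.73%/12 = 0.0047750; payment = 49,000 × 0.0047750 / (1 − (1+0.0047750)^−48) = $1,144.71.

$1,144.71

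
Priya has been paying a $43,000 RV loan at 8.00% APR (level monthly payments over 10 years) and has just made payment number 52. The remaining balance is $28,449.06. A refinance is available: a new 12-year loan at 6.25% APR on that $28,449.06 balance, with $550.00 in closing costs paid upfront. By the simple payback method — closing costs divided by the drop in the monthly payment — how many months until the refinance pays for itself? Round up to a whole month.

Current payment = 43,000 × 8%/12 / (1 − (1+0.0066667)^−120) = $521.71.
Refinanced payment = 28,449.06 × 0.0052083 / (1 − (1+0.0052083)^−144) = $281.31.
Monthly savings = $521.71 − $281.31 = $240.40.
Break-even = $550.00 / $240.40 = 2.29 → 3 months.

3 months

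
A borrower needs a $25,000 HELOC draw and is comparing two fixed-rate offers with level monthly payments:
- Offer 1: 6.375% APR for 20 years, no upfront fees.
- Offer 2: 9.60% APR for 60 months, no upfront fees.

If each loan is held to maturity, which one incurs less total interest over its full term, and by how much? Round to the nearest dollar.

Offer 1: at 6.375% the monthly rate is 0.0053125, so the payment is 25,000 × 0.0053125 / (1 − 1.0053125^−240) = $184.56.
Total interest on Offer 1 = 240 × $184.56 − $25,000 = $19,294.40.
Offer 2: at 9.60% the monthly rate is 0.0080000, so the payment is 25,000 × 0.0080000 / (1 − 1.0080000^−60) = $526.27.
Total interest on Offer 2 = 60 × $526.27 − $25,000 = $6,576.20.
Offer 2 is lower by $12,718.20.

Offer 2 by $12,718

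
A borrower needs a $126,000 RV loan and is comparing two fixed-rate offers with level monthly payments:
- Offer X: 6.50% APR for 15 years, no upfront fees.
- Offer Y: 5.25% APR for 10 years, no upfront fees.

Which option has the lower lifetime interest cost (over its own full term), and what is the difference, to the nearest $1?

Offer X: monthly rate = 6.5%/12 = 0.0054167; payment = 126,000 × 0.0054167 / (1 − (1+0.0054167)^−180) = $1,097.60.
Total interest on Offer X = 180 × $1,097.60 − $126,000 = $71,568.00.
Offer Y: at 5.25% the monthly rate is 0.0043750, so the payment is 126,000 × 0.0043750 / (1 − 1.0043750^−120) = $1,351.88.
Total interest on Offer Y = 120 × $1,351.88 − $126,000 = $36,225.60.
Offer Y is lower by $35,342.40.

Offer Y by $35,342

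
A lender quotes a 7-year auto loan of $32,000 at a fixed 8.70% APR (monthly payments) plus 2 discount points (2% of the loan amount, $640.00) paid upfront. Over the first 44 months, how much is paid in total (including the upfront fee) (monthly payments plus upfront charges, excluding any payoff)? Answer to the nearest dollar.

At 8.70% the monthly rate is 0.0072500, so the payment is 32,000 × 0.0072500 / (1 − 1.0072500^−84) = $509.99.
Total outlay = 44 × $509.99 + $640.00 = $23,079.56.

$23,080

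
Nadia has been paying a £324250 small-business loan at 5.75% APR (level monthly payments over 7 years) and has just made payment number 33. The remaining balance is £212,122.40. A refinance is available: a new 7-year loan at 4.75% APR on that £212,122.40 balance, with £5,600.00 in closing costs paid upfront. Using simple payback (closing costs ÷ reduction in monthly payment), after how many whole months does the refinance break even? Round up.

4 months

Current payment = 324,250 × 5.75%/12 / (1 − (1+0.0047917)^−84) = £4,698.06.
Refinanced payment = 212,122.40 × 0.0039583 / (1 − (1+0.0039583)^−84) = £2,973.26.
Monthly savings = £4,698.06 − £2,973.26 = £1,724.80.
Break-even = £5,600.00 / £1,724.80 = 3.25 → 4 months.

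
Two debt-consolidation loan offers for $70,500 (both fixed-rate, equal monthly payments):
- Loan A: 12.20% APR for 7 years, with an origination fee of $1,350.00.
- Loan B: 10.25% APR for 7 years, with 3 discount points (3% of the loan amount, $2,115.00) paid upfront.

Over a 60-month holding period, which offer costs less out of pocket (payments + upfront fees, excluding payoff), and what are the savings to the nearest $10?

Loan B by $3,590

Loan A: monthly rate = 12.2%/12 = 0.0101667; payment = 70,500 × 0.0101667 / (1 − (1+0.0101667)^−84) = $1,252.07.
Loan B: monthly rate = 10.25%/12 = 0.0085417; payment = 70,500 × 0.0085417 / (1 − (1+0.0085417)^−84) = $1,179.51.
Over 60 months: Loan A costs 60 × $1,252.07 + $1,350.00 = $76,474.20; Loan B costs 60 × $1,179.51 + $2,115.00 = $72,885.60.
Loan B is cheaper by $76,474.20 − $72,885.60 = $3,588.60.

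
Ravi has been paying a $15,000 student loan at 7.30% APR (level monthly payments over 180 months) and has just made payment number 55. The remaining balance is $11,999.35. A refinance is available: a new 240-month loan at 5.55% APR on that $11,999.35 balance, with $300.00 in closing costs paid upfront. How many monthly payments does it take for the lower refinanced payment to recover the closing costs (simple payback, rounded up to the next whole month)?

Current payment = 15,000 × 7.3%/12 / (1 − (1+0.0060833)^−180) = $137.35.
Refinanced payment = 11,999.35 × 0.0046250 / (1 − (1+0.0046250)^−240) = $82.88.
Monthly savings = $137.35 − $82.88 = $54.47.
Break-even = $300.00 / $54.47 = 5.51 → 6 months.

6 months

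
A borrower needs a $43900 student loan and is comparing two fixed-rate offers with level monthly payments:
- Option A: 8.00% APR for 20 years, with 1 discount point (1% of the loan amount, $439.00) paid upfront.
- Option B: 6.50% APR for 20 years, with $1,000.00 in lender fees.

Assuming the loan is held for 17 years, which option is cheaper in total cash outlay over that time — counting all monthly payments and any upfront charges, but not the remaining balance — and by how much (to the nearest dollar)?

Option A: monthly rate = 8%/12 = 0.0066667; payment = 43,900 × 0.0066667 / (1 − (1+0.0066667)^−240) = $367.20.
Option B: at 6.50% the monthly rate is 0.0054167, so the payment is 43,900 × 0.0054167 / (1 − 1.0054167^−240) = $327.31.
Over 204 months: Option A costs 204 × $367.20 + $439.00 = $75,347.80; Option B costs 204 × $327.31 + $1,000.00 = $67,771.24.
Option B is cheaper by $75,347.80 − $67,771.24 = $7,576.56.

Option B by $7,577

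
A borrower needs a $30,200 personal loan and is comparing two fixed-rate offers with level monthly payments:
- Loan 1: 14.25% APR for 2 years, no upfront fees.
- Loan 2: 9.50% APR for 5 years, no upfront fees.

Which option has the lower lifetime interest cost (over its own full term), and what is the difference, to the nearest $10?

Loan 1: at 14.25% the monthly rate is 0.0118750, so the payment is 30,200 × 0.0118750 / (1 − 1.0118750^−24) = $1,453.56.
Total interest on Loan 1 = 24 × $1,453.56 − $30,200 = $4,685.44.
Loan 2: at 9.50% the monthly rate is 0.0079167, so the payment is 30,200 × 0.0079167 / (1 − 1.0079167^−60) = $634.26.
Total interest on Loan 2 = 60 × $634.26 − $30,200 = $7,855.60.
Loan 1 is lower by $3,170.16.

Loan 1 by $3,170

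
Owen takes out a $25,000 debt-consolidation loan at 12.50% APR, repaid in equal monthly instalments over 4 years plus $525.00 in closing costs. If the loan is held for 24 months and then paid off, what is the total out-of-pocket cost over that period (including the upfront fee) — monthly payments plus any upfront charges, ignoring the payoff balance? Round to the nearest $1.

$16,473

At 12.50% the monthly rate is 0.0104167, so the payment is 25,000 × 0.0104167 / (1 − 1.0104167^−48) = $664.50.
Total outlay = 24 × $664.50 + $525.00 = $16,473.00.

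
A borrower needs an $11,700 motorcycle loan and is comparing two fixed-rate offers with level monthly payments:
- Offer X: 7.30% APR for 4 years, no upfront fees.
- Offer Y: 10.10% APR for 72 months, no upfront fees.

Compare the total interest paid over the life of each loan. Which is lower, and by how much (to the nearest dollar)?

Offer X by $2,122

Offer X: at 7.30% the monthly rate is 0.0060833, so the payment is 11,700 × 0.0060833 / (1 − 1.0060833^−48) = $281.80.
Total interest on Offer X = 48 × $281.80 − $11,700 = $1,826.40.
Offer Y: at 10.10% the monthly rate is 0.0084167, so the payment is 11,700 × 0.0084167 / (1 − 1.0084167^−72) = $217.34.
Total interest on Offer Y = 72 × $217.34 − $11,700 = $3,948.48.
Offer X is lower by $2,122.08.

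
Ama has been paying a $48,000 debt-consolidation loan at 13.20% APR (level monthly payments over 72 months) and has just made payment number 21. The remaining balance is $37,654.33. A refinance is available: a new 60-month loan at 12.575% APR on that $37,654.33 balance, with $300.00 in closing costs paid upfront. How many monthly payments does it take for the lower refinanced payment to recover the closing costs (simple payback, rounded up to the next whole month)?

3 months

Current payment = 48,000 × 13.2%/12 / (1 − (1+0.0110000)^−72) = $968.63.
Refinanced payment = 37,654.33 × 0.0104792 / (1 − (1+0.0104792)^−60) = $848.58.
Monthly savings = $968.63 − $848.58 = $120.05.
Break-even = $300.00 / $120.05 = 2.50 → 3 months.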